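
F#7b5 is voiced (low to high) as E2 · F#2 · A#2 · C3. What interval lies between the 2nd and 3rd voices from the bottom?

major third

Those voices are F#2 and A#2.
Counting 3 letters and 4 half steps from F# gives a major third.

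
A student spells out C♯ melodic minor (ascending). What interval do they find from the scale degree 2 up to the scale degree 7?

M6

Spelling C♯ melodic minor (ascending): C♯ D♯ E F♯ G♯ A♯ B♯.
Scale degree 2 = D♯; degree 7 = B♯.
From D♯ to B♯ is 9 semitones, exactly the major sixth.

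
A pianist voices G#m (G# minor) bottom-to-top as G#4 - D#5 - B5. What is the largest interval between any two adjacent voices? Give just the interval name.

minor 6th

Adjacent intervals: G#4→D#5 = perfect fifth; D#5→B5 = minor sixth.
The largest is D#5 to B5, a minor sixth (8 semitones).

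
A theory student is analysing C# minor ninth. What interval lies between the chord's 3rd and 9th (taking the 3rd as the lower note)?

C#m9 is spelled C#–E–G#–B–D#.
So we need the interval from E up to D#.
From E to D# is 11 semitones, exactly the major seventh.

M7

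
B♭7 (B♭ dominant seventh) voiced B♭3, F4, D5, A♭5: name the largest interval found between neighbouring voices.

major sixth

Adjacent intervals: B♭3→F4 = perfect fifth; F4→D5 = major sixth; D5→A♭5 = diminished fifth.
The largest is F4 to D5, a major sixth (9 semitones).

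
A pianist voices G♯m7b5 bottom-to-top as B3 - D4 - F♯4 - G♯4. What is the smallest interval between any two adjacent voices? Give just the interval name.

major second

Adjacent intervals: B3→D4 = minor third; D4→F♯4 = major third; F♯4→G♯4 = major second.
The smallest is F♯4 to G♯4, a major second (2 semitones).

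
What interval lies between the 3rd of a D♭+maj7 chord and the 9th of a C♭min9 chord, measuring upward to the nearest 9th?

D♭+maj7 has F as its 3rd, and C♭min9 has D♭ as its 9th.
From F to D♭: 8 semitones over a sixth = minor.

minor sixth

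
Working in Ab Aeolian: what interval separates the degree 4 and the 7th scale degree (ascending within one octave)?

perfect fourth

Ab natural minor: Ab Bb Cb Db Eb Fb Gb.
So we need the interval from Db up to Gb.
Counting 4 letters and 5 half steps from Db gives a perfect fourth.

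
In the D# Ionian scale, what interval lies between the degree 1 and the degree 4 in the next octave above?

The scale runs D# E# F## G# A# B# C##.
That puts D# below G#.
Counting 11 letters and 17 half steps from D# gives a perfect eleventh.

perfect 11th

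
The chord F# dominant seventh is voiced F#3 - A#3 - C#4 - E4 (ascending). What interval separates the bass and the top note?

The outer voices are F#3 and E4.
7 letter names make it a seventh; at 10 semitones (a half step narrower than major) the quality is minor.

minor 7th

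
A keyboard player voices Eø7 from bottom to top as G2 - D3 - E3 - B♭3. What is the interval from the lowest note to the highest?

m10

The outer voices are G2 and B♭3.
From G to B♭: 15 semitones over a tenth = minor.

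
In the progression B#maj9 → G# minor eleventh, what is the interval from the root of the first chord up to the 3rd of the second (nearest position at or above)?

diminished octave

B#maj9 has B# as its root, and G# minor eleventh has B as its 3rd.
8 letter names make it an octave; at 11 semitones (a half step narrower than perfect) the quality is diminished.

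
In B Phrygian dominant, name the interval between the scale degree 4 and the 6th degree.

Spelling B Phrygian dominant: B C D# E F# G A.
The scale degree 4 is E and the 6th scale degree is G.
E up to G is 3 semitones, a half step narrower than a major third, so the interval is minor.

minor third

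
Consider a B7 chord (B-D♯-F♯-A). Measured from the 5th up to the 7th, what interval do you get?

So we need the interval from F♯ up to A.
From F♯ to A: 3 semitones over a third = minor.

minor third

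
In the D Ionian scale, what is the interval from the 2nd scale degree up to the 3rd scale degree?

major second

D major: D E F# G A B C#.
2nd scale degree = E; scale degree 3 = F#.
Counting 2 letters and 2 half steps from E gives a major second.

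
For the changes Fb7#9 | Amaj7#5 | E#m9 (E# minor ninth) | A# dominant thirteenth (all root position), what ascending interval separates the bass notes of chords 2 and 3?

The roots are A and E#.
A up to E# is 8 semitones, a half step wider than a perfect fifth, so the interval is augmented.

augmented fifth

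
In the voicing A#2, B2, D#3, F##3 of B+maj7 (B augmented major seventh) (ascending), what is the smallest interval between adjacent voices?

Adjacent intervals: A#2→B2 = minor second; B2→D#3 = major third; D#3→F##3 = major third.
The smallest is A#2 to B2, a minor second (1 semitone).

m2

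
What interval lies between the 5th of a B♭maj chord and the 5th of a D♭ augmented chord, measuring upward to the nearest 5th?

The 5th of B♭maj is F; the 5th of D♭ augmented is A.
Counting 3 letters and 4 half steps from F gives a major third.

major third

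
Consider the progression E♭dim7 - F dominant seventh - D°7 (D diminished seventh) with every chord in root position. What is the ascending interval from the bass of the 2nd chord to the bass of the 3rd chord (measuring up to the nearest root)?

The roots are F and D.
Counting 6 letters and 9 half steps from F gives a major sixth.

major sixth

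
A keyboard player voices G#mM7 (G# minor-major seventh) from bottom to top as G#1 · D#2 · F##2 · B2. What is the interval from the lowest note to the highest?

minor tenth

The outer voices are G#1 and B2.
10 letter names make it a tenth; at 15 semitones (a half step narrower than major) the quality is minor.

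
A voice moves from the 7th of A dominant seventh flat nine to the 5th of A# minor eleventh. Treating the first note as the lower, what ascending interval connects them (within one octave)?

augmented sixth

A dominant seventh flat nine has G as its 7th, and A# minor eleventh has E# as its 5th.
G up to E# is 10 semitones, a half step wider than a major sixth, so the interval is augmented.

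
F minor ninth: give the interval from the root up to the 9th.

major 9th

Spelling the chord: F–A♭–C–E♭–G.
The root is F and the 9th is G.
F up to G spans 9 letter names and 14 semitones — a major ninth.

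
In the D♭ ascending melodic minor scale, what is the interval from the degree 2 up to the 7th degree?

D♭ melodic minor: D♭ E♭ F♭ G♭ A♭ B♭ C.
The degree 2 is E♭ and the scale degree 7 is C.
From E♭ to C is 9 semitones, exactly the major sixth.

M6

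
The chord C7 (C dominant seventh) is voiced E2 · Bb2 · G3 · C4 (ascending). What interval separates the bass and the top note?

The outer voices are E2 and C4.
E up to C is 20 semitones, a half step narrower than a major thirteenth, so the interval is minor.

m13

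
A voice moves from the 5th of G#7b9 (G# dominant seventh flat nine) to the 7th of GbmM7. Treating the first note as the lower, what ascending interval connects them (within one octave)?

G#7b9 (G# dominant seventh flat nine) has D# as its 5th, and GbmM7 has F as its 7th.
D# up to F is 2 semitones, a whole step narrower than a major third, so the interval is diminished.

diminished third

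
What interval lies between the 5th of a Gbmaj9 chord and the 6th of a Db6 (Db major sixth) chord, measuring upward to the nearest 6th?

Gbmaj9 has Db as its 5th, and Db6 (Db major sixth) has Bb as its 6th.
Counting 6 letters and 9 half steps from Db gives a major sixth.

M6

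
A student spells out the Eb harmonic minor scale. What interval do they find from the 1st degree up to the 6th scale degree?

m6

Eb harmonic minor: Eb F Gb Ab Bb Cb D.
1st degree = Eb; 6th degree = Cb.
6 letter names make it a sixth; at 8 semitones (a half step narrower than major) the quality is minor.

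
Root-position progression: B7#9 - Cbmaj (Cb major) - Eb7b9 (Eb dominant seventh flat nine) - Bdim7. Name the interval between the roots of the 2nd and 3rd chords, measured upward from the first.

M3

The roots are Cb and Eb.
Cb up to Eb spans 3 letter names and 4 semitones — a major third.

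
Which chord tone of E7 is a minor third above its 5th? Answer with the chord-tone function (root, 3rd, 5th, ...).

7th

Spelling the chord: E, G♯, B, D.
The 5th is B. A minor third above B is D.
D is the chord's 7th.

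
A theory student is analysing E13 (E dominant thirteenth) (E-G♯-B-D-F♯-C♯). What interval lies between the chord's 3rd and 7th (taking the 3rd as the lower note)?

So we need the interval from G♯ up to D.
G♯ up to D is 6 semitones, a half step narrower than a perfect fifth, so the interval is diminished.

diminished 5th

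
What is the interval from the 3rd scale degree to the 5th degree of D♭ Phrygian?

Spelling D♭ Phrygian: D♭ E𝄫 F♭ G♭ A♭ B𝄫 C♭.
So we need the interval from F♭ up to A♭.
From F♭ to A♭ is 4 semitones, exactly the major third.

M3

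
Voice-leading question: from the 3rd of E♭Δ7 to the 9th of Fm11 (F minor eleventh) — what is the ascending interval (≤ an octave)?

perfect unison

The 3rd of E♭Δ7 is G; the 9th of Fm11 (F minor eleventh) is G.
From G to G is 0 semitones, exactly the perfect unison.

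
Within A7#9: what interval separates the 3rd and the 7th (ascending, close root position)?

diminished fifth

A7#9 (A dominant seventh sharp nine) is spelled A C# E G B#.
3rd = C#; 7th = G.
From C# to G: 6 semitones over a fifth = diminished.
That tritone between 3rd and 7th is what gives the dominant seventh its pull toward resolution.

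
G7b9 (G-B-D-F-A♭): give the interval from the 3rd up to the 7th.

3rd = B; 7th = F.
5 letter names make it a fifth; at 6 semitones (a half step narrower than perfect) the quality is diminished.

diminished 5th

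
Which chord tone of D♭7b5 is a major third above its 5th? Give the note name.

D♭7b5: D♭–F–A𝄫–C♭.
The 5th is A𝄫. A major third above A𝄫 is C♭.
C♭ is the chord's 7th.

Cb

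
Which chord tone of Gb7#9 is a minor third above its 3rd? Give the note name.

Db

Gb7#9 (Gb dominant seventh sharp nine): Gb–Bb–Db–Fb–A.
The 3rd is Bb. A minor third above Bb is Db.
Db is the chord's 5th.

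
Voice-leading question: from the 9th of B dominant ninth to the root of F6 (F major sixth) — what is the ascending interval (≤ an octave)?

diminished 4th

The 9th of B dominant ninth is C♯; the root of F6 (F major sixth) is F.
From C♯ to F: 4 semitones over a fourth = diminished.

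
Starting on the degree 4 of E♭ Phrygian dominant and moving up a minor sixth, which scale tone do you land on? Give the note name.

Fb

The scale is E♭ F♭ G A♭ B♭ C♭ D♭.
The degree 4 is A♭; a minor sixth above that is F♭ — scale degree 2.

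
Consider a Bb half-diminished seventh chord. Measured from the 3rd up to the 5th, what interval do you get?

minor third

Bbø (Bb half-diminished seventh): Bb, Db, Fb, Ab.
3rd = Db; 5th = Fb.
From Db to Fb: 3 semitones over a third = minor.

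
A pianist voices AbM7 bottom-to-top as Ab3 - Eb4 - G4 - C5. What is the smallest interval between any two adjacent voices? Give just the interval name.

M3

Adjacent intervals: Ab3→Eb4 = perfect fifth; Eb4→G4 = major third; G4→C5 = perfect fourth.
The smallest is Eb4 to G4, a major third (4 semitones).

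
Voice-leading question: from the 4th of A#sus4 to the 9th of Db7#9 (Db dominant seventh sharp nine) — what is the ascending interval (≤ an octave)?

minor 2nd

A#sus4 has D# as its 4th, and Db7#9 (Db dominant seventh sharp nine) has E as its 9th.
2 letter names make it a second; at 1 semitone (a half step narrower than major) the quality is minor.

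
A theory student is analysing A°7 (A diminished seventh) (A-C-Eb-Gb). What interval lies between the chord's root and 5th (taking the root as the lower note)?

diminished fifth

That puts A below Eb.
A up to Eb is 6 semitones, a half step narrower than a perfect fifth, so the interval is diminished.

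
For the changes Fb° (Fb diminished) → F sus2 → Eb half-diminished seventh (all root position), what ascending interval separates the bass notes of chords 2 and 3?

The roots are F and Eb.
F up to Eb is 10 semitones, a half step narrower than a major seventh, so the interval is minor.

m7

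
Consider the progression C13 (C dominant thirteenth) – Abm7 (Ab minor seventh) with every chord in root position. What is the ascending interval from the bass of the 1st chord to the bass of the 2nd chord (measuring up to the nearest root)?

m6

The roots are C and Ab.
6 letter names make it a sixth; at 8 semitones (a half step narrower than major) the quality is minor.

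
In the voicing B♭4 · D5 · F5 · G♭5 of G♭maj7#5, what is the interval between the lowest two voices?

Those voices are B♭4 and D5.
B♭ up to D spans 3 letter names and 4 semitones — a major third.

major third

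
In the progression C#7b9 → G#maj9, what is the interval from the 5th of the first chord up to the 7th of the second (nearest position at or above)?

major seventh

The 5th of C#7b9 is G#; the 7th of G#maj9 is F##.
From G# to F## is 11 semitones, exactly the major seventh.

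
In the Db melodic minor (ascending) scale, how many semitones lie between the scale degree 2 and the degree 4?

The scale is Db Eb Fb Gb Ab Bb C.
Eb up to Gb is a minor third — 3 semitones.

3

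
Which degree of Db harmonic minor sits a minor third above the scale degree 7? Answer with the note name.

Eb

The scale is Db Eb Fb Gb Ab Bbb C.
The scale degree 7 is C; a minor third above that is Eb — scale degree 2.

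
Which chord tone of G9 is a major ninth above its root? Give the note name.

A

G9: G–B–D–F–A.
The root is G. A major ninth above G is A.
A is the chord's 9th.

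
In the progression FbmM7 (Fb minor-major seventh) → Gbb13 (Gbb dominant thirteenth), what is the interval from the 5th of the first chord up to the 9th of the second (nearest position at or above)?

minor 6th

FbmM7 (Fb minor-major seventh) has Cb as its 5th, and Gbb13 (Gbb dominant thirteenth) has Abb as its 9th.
6 letter names make it a sixth; at 8 semitones (a half step narrower than major) the quality is minor.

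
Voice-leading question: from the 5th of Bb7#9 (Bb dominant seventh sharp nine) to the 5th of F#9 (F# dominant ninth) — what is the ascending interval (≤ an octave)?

augmented fifth

The 5th of Bb7#9 (Bb dominant seventh sharp nine) is F; the 5th of F#9 (F# dominant ninth) is C#.
5 letter names make it a fifth; at 8 semitones (a half step wider than perfect) the quality is augmented.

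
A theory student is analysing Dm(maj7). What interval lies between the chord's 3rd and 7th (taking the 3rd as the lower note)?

augmented fifth

D minor-major seventh is spelled D, F, A, C#.
That puts F below C#.
F up to C# is 8 semitones, a half step wider than a perfect fifth, so the interval is augmented.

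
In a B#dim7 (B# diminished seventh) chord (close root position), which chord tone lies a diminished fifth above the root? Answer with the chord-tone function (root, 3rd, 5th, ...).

5th

B#dim7 is spelled B#–D#–F#–A.
The root is B#. A diminished fifth above B# is F#.
F# is the chord's 5th.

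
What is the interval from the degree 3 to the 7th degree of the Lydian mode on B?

Spelling the Lydian mode on B: B C# D# E# F# G# A#.
So we need the interval from D# up to A#.
From D# to A# is 7 semitones, exactly the perfect fifth.

P5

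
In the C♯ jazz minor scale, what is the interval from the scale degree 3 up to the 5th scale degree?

Spelling the C♯ jazz minor scale: C♯ D♯ E F♯ G♯ A♯ B♯.
Scale degree 3 = E; scale degree 5 = G♯.
E up to G♯ spans 3 letter names and 4 semitones — a major third.

major third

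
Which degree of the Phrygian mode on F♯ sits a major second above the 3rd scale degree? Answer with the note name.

B

The scale is F♯ G A B C♯ D E.
The 3rd scale degree is A; a major second above that is B — scale degree 4.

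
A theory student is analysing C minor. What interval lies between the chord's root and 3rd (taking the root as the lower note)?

Cmin: C, Eb, G.
Root = C; 3rd = Eb.
3 letter names make it a third; at 3 semitones (a half step narrower than major) the quality is minor.

minor third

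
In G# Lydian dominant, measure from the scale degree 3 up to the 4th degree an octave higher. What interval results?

Spelling G# Lydian dominant: G# A# B# C## D# E# F#.
That puts B# below C##.
From B# to C## is 14 semitones, exactly the major ninth.

major ninth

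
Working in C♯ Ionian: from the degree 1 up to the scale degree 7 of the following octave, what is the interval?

major 14th

C♯ major: C♯ D♯ E♯ F♯ G♯ A♯ B♯.
Degree 1 = C♯; 7th degree (up an octave) = B♯.
Counting 14 letters and 23 half steps from C♯ gives a major fourteenth.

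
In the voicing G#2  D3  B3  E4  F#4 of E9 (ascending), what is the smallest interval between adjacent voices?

M2

Adjacent intervals: G#2→D3 = diminished fifth; D3→B3 = major sixth; B3→E4 = perfect fourth; E4→F#4 = major second.
The smallest is E4 to F#4, a major second (2 semitones).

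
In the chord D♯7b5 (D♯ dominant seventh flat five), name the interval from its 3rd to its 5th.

D♯7b5 is spelled D♯, F𝄪, A, C♯.
The 3rd is F𝄪 and the 5th is A.
From F𝄪 to A: 2 semitones over a third = diminished.

diminished third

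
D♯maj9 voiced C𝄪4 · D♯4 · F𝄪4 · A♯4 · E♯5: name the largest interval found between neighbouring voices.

perfect fifth

Adjacent intervals: C𝄪4→D♯4 = minor second; D♯4→F𝄪4 = major third; F𝄪4→A♯4 = minor third; A♯4→E♯5 = perfect fifth.
The largest is A♯4 to E♯5, a perfect fifth (7 semitones).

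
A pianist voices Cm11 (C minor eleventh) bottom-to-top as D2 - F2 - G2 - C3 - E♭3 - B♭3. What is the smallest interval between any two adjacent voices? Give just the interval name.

M2

Adjacent intervals: D2→F2 = minor third; F2→G2 = major second; G2→C3 = perfect fourth; C3→E♭3 = minor third; E♭3→B♭3 = perfect fifth.
The smallest is F2 to G2, a major second (2 semitones).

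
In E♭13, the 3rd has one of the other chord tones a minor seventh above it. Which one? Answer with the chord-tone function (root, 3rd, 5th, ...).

The chord tones of E♭ dominant thirteenth are E♭ G B♭ D♭ F C.
The 3rd is G. A minor seventh above G is F.
F is the chord's 9th.

9th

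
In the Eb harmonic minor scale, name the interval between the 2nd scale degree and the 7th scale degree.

Eb harmonic minor: Eb F Gb Ab Bb Cb D.
The 2nd scale degree is F and the 7th degree is D.
From F to D is 9 semitones, exactly the major sixth.

M6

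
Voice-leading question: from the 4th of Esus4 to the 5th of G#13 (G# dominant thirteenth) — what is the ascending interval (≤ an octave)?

augmented fourth

Esus4 has A as its 4th, and G#13 (G# dominant thirteenth) has D# as its 5th.
A up to D# is 6 semitones, a half step wider than a perfect fourth, so the interval is augmented.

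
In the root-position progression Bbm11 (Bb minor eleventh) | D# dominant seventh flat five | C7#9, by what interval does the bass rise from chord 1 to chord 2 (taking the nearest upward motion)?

The roots are Bb and D#.
Bb up to D# is 5 semitones, a half step wider than a major third, so the interval is augmented.

augmented third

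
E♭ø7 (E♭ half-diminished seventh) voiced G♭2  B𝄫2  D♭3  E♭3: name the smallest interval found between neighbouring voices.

M2

Adjacent intervals: G♭2→B𝄫2 = minor third; B𝄫2→D♭3 = major third; D♭3→E♭3 = major second.
The smallest is D♭3 to E♭3, a major second (2 semitones).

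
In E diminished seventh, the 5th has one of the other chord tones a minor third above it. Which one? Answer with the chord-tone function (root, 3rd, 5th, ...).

The chord tones of Edim7 are E G B♭ D♭.
The 5th is B♭. A minor third above B♭ is D♭.
D♭ is the chord's 7th.

7th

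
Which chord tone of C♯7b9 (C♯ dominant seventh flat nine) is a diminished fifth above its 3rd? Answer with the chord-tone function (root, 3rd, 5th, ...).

7th

C♯7b9 is spelled C♯ E♯ G♯ B D.
The 3rd is E♯. A diminished fifth above E♯ is B.
B is the chord's 7th.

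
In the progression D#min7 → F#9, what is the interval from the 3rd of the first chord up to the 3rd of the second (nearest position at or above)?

The 3rd of D#min7 is F#; the 3rd of F#9 is A#.
F# up to A# spans 3 letter names and 4 semitones — a major third.

major 3rd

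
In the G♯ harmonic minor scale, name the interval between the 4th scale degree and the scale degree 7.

augmented fourth

Spelling the G♯ harmonic minor scale: G♯ A♯ B C♯ D♯ E F𝄪.
The 4th scale degree is C♯ and the 7th scale degree is F𝄪.
C♯ up to F𝄪 is 6 semitones, a half step wider than a perfect fourth, so the interval is augmented.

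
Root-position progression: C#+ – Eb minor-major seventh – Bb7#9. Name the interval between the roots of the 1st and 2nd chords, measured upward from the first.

d3

The roots are C# and Eb.
C# up to Eb is 2 semitones, a whole step narrower than a major third, so the interval is diminished.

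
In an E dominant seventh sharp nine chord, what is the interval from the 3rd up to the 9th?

major seventh

E7#9: E-G#-B-D-F##.
3rd = G#; 9th = F##.
From G# to F## is 11 semitones, exactly the major seventh.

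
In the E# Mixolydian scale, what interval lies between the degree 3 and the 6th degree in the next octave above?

The scale runs E# F## G## A# B# C## D#.
The degree 3 is G## and the scale degree 6 (up an octave) is C##.
Counting 11 letters and 17 half steps from G## gives a perfect eleventh.

perfect eleventh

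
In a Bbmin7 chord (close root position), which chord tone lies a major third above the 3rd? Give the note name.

Spelling the chord: Bb–Db–F–Ab.
The 3rd is Db. A major third above Db is F.
F is the chord's 5th.

F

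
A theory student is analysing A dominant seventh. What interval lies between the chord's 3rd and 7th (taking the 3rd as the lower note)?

Spelling the chord: A, C♯, E, G.
3rd = C♯; 7th = G.
From C♯ to G: 6 semitones over a fifth = diminished.
That tritone between 3rd and 7th is what gives the dominant seventh its pull toward resolution.

diminished fifth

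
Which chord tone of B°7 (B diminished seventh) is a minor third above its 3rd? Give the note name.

F

B°7 is spelled B, D, F, A♭.
The 3rd is D. A minor third above D is F.
F is the chord's 5th.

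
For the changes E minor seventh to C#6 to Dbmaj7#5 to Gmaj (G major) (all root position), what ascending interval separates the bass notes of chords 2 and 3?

diminished 2nd

The roots are C# and Db.
2 letter names make it a second; at 0 semitones (a whole step narrower than major) the quality is diminished.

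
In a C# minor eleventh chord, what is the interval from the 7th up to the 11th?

perfect fifth

The chord tones of C#m11 (C# minor eleventh) are C#–E–G#–B–D#–F#.
The 7th is B and the 11th is F#.
From B to F# is 7 semitones, exactly the perfect fifth.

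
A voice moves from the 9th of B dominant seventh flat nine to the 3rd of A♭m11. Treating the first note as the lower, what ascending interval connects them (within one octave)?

diminished octave

B dominant seventh flat nine has C as its 9th, and A♭m11 has C♭ as its 3rd.
C up to C♭ is 11 semitones, a half step narrower than a perfect octave, so the interval is diminished.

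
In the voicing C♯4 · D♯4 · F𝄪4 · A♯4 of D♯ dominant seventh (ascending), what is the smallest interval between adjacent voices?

Adjacent intervals: C♯4→D♯4 = major second; D♯4→F𝄪4 = major third; F𝄪4→A♯4 = minor third.
The smallest is C♯4 to D♯4, a major second (2 semitones).

major second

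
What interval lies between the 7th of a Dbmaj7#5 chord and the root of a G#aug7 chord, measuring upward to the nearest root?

Dbmaj7#5 has C as its 7th, and G#aug7 has G# as its root.
5 letter names make it a fifth; at 8 semitones (a half step wider than perfect) the quality is augmented.

augmented fifth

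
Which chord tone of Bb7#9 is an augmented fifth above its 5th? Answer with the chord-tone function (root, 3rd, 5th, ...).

9th

Spelling the chord: Bb D F Ab C#.
The 5th is F. An augmented fifth above F is C#.
C# is the chord's 9th.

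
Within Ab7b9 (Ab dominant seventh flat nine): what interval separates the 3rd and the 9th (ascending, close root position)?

diminished 7th

Ab7b9: Ab, C, Eb, Gb, Bbb.
That puts C below Bbb.
From C to Bbb: 9 semitones over a seventh = diminished.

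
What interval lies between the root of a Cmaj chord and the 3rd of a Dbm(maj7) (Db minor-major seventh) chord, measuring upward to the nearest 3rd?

diminished fourth

The root of Cmaj is C; the 3rd of Dbm(maj7) (Db minor-major seventh) is Fb.
C up to Fb is 4 semitones, a half step narrower than a perfect fourth, so the interval is diminished.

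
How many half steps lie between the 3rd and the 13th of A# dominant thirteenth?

Spelling the chord: A# C## E# G# B# F##.
C## to F## is a perfect eleventh: 17 semitones.

17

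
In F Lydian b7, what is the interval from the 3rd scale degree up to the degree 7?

diminished 5th

F lydian dominant: F G A B C D Eb.
That puts A below Eb.
A up to Eb is 6 semitones, a half step narrower than a perfect fifth, so the interval is diminished.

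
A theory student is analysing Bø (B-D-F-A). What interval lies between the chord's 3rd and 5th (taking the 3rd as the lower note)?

minor third

The 3rd is D and the 5th is F.
D up to F is 3 semitones, a half step narrower than a major third, so the interval is minor.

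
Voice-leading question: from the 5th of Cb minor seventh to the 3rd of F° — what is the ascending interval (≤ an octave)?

major 2nd

Cb minor seventh has Gb as its 5th, and F° has Ab as its 3rd.
From Gb to Ab is 2 semitones, exactly the major second.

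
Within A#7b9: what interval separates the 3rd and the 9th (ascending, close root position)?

The chord tones of A#7b9 are A#–C##–E#–G#–B.
So we need the interval from C## up to B.
C## up to B is 9 semitones, a whole step narrower than a major seventh, so the interval is diminished.

diminished 7th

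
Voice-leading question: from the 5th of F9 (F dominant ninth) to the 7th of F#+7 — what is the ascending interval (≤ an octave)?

major 3rd

F9 (F dominant ninth) has C as its 5th, and F#+7 has E as its 7th.
Counting 3 letters and 4 half steps from C gives a major third.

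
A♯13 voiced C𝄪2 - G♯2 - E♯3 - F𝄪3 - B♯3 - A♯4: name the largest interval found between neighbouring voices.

Adjacent intervals: C𝄪2→G♯2 = diminished fifth; G♯2→E♯3 = major sixth; E♯3→F𝄪3 = major second; F𝄪3→B♯3 = perfect fourth; B♯3→A♯4 = minor seventh.
The largest is B♯3 to A♯4, a minor seventh (10 semitones).

minor seventh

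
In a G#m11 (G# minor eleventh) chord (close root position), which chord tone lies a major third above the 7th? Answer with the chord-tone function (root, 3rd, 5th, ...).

G#m11 is spelled G#, B, D#, F#, A#, C#.
The 7th is F#. A major third above F# is A#.
A# is the chord's 9th.

9th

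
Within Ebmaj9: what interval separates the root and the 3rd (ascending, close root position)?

Ebmaj9 (Eb major ninth) is spelled Eb G Bb D F.
So we need the interval from Eb up to G.
Eb up to G spans 3 letter names and 4 semitones — a major third.

major 3rd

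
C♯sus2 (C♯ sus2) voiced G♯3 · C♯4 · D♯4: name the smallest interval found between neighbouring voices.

Adjacent intervals: G♯3→C♯4 = perfect fourth; C♯4→D♯4 = major second.
The smallest is C♯4 to D♯4, a major second (2 semitones).

major second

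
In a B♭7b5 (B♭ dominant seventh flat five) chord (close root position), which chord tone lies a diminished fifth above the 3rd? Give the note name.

Spelling the chord: B♭-D-F♭-A♭.
The 3rd is D. A diminished fifth above D is A♭.
A♭ is the chord's 7th.

Ab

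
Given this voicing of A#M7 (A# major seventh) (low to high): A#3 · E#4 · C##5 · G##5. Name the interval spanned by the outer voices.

major fourteenth

The outer voices are A#3 and G##5.
Counting 14 letters and 23 half steps from A# gives a major fourteenth.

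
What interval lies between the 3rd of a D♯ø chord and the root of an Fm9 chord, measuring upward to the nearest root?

D♯ø has F♯ as its 3rd, and Fm9 has F as its root.
From F♯ to F: 11 semitones over an octave = diminished.

diminished octave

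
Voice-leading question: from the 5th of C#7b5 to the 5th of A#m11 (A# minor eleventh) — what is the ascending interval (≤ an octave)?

The 5th of C#7b5 is G; the 5th of A#m11 (A# minor eleventh) is E#.
G up to E# is 10 semitones, a half step wider than a major sixth, so the interval is augmented.

augmented 6th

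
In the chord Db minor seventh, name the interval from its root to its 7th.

The chord tones of Db minor seventh are Db, Fb, Ab, Cb.
So we need the interval from Db up to Cb.
From Db to Cb: 10 semitones over a seventh = minor.

minor 7th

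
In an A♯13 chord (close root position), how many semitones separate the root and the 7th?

10

Spelling the chord: A♯, C𝄪, E♯, G♯, B♯, F𝄪.
A♯ to G♯ is a minor seventh: 10 semitones.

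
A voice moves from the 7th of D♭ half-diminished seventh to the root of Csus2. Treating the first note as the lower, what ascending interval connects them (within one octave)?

D♭ half-diminished seventh has C♭ as its 7th, and Csus2 has C as its root.
1 letter names make it a unison; at 1 semitone (a half step wider than perfect) the quality is augmented.

augmented 1st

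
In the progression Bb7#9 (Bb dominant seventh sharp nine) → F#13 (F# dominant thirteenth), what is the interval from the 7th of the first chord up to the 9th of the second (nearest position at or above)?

Bb7#9 (Bb dominant seventh sharp nine) has Ab as its 7th, and F#13 (F# dominant thirteenth) has G# as its 9th.
Ab up to G# is 12 semitones, a half step wider than a major seventh, so the interval is augmented.

augmented 7th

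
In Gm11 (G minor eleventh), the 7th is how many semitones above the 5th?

3

Gm11 (G minor eleventh): G B♭ D F A C.
D to F is a minor third: 3 semitones.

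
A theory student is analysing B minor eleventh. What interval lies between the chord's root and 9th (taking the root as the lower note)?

Spelling the chord: B D F♯ A C♯ E.
So we need the interval from B up to C♯.
B up to C♯ spans 9 letter names and 14 semitones — a major ninth.

major ninth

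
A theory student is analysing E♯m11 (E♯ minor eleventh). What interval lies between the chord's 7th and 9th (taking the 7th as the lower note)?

E♯m11: E♯–G♯–B♯–D♯–F𝄪–A♯.
That puts D♯ below F𝄪.
D♯ up to F𝄪 spans 3 letter names and 4 semitones — a major third.

major third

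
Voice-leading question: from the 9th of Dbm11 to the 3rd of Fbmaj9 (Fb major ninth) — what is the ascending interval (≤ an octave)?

The 9th of Dbm11 is Eb; the 3rd of Fbmaj9 (Fb major ninth) is Ab.
Counting 4 letters and 5 half steps from Eb gives a perfect fourth.

perfect fourth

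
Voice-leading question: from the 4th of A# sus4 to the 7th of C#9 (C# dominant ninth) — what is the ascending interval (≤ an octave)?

m6

A# sus4 has D# as its 4th, and C#9 (C# dominant ninth) has B as its 7th.
From D# to B: 8 semitones over a sixth = minor.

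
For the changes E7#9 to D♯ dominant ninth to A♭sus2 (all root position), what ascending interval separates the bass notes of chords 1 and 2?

major seventh

The roots are E and D♯.
Counting 7 letters and 11 half steps from E gives a major seventh.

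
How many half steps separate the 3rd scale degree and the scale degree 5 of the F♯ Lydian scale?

The scale is F♯ G♯ A♯ B♯ C♯ D♯ E♯.
A♯ up to C♯ is a minor third — 3 semitones.

3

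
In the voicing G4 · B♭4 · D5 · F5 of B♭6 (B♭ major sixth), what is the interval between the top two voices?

minor 3rd

Those voices are D5 and F5.
From D to F: 3 semitones over a third = minor.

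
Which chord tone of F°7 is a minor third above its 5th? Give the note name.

The chord tones of Fdim7 are F Ab Cb Ebb.
The 5th is Cb. A minor third above Cb is Ebb.
Ebb is the chord's 7th.

Ebb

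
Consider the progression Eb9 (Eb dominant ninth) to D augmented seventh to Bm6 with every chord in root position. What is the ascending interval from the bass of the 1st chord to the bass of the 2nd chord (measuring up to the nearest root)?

The roots are Eb and D.
Counting 7 letters and 11 half steps from Eb gives a major seventh.

major 7th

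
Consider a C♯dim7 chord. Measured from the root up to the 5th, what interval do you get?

d5

C♯°7 (C♯ diminished seventh) is spelled C♯–E–G–B♭.
So we need the interval from C♯ up to G.
From C♯ to G: 6 semitones over a fifth = diminished.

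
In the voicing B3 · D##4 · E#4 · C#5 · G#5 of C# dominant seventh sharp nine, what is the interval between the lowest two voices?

augmented third

Those voices are B3 and D##4.
B up to D## is 5 semitones, a half step wider than a major third, so the interval is augmented.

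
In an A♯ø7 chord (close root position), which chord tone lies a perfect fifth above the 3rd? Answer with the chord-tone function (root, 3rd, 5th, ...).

The chord tones of A♯ half-diminished seventh are A♯-C♯-E-G♯.
The 3rd is C♯. A perfect fifth above C♯ is G♯.
G♯ is the chord's 7th.

7th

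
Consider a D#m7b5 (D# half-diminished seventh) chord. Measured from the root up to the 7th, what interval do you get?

D# half-diminished seventh: D#–F#–A–C#.
The root is D# and the 7th is C#.
7 letter names make it a seventh; at 10 semitones (a half step narrower than major) the quality is minor.

minor seventh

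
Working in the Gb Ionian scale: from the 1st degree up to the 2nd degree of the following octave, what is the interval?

major ninth

Spelling the Gb Ionian scale: Gb Ab Bb Cb Db Eb F.
That puts Gb below Ab.
Gb up to Ab spans 9 letter names and 14 semitones — a major ninth.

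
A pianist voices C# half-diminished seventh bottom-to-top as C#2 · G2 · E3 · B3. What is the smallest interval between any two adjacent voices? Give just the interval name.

d5

Adjacent intervals: C#2→G2 = diminished fifth; G2→E3 = major sixth; E3→B3 = perfect fifth.
The smallest is C#2 to G2, a diminished fifth (6 semitones).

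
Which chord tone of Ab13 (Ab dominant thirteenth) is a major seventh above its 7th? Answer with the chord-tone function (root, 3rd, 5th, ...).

13th

The chord tones of Ab13 are Ab-C-Eb-Gb-Bb-F.
The 7th is Gb. A major seventh above Gb is F.
F is the chord's 13th.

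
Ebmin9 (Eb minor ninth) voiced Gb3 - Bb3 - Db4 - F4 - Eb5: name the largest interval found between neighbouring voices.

minor seventh

Adjacent intervals: Gb3→Bb3 = major third; Bb3→Db4 = minor third; Db4→F4 = major third; F4→Eb5 = minor seventh.
The largest is F4 to Eb5, a minor seventh (10 semitones).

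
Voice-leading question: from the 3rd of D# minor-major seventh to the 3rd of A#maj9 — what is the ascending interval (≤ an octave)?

The 3rd of D# minor-major seventh is F#; the 3rd of A#maj9 is C##.
5 letter names make it a fifth; at 8 semitones (a half step wider than perfect) the quality is augmented.

augmented fifth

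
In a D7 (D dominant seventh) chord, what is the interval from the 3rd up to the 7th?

diminished fifth

The chord tones of D7 are D F# A C.
3rd = F#; 7th = C.
F# up to C is 6 semitones, a half step narrower than a perfect fifth, so the interval is diminished.
That tritone between 3rd and 7th is what gives the dominant seventh its pull toward resolution.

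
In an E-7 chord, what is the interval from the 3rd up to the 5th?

major 3rd

E minor seventh: E–G–B–D.
So we need the interval from G up to B.
Counting 3 letters and 4 half steps from G gives a major third.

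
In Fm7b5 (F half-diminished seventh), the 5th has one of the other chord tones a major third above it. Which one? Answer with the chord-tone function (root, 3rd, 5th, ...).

7th

Spelling the chord: F-Ab-Cb-Eb.
The 5th is Cb. A major third above Cb is Eb.
Eb is the chord's 7th.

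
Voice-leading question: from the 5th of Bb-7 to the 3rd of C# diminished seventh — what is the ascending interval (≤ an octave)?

major seventh

Bb-7 has F as its 5th, and C# diminished seventh has E as its 3rd.
From F to E is 11 semitones, exactly the major seventh.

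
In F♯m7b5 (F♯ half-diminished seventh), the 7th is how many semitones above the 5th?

F♯ø7 (F♯ half-diminished seventh): F♯–A–C–E.
C to E is a major third: 4 semitones.

4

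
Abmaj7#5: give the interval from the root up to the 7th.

major seventh

The chord tones of Ab augmented major seventh are Ab C E G.
Root = Ab; 7th = G.
Ab up to G spans 7 letter names and 11 semitones — a major seventh.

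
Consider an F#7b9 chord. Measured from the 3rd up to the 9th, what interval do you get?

Spelling the chord: F# A# C# E G.
So we need the interval from A# up to G.
From A# to G: 9 semitones over a seventh = diminished.

diminished seventh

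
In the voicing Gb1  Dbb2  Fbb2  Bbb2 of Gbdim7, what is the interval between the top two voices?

A4

Those voices are Fbb2 and Bbb2.
From Fbb to Bbb: 6 semitones over a fourth = augmented.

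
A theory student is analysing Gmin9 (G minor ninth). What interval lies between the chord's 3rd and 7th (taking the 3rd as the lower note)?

Spelling the chord: G-Bb-D-F-A.
The 3rd is Bb and the 7th is F.
Counting 5 letters and 7 half steps from Bb gives a perfect fifth.

perfect fifth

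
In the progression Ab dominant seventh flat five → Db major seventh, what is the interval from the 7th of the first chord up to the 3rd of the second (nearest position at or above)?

The 7th of Ab dominant seventh flat five is Gb; the 3rd of Db major seventh is F.
From Gb to F is 11 semitones, exactly the major seventh.

major 7th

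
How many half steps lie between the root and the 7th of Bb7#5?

The chord tones of Bb7#5 are Bb, D, F#, Ab.
Bb to Ab is a minor seventh: 10 semitones.

10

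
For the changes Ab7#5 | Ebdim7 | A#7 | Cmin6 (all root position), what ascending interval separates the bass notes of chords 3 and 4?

diminished third

The roots are A# and C.
From A# to C: 2 semitones over a third = diminished.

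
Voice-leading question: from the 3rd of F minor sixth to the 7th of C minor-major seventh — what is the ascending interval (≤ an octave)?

augmented second

F minor sixth has Ab as its 3rd, and C minor-major seventh has B as its 7th.
From Ab to B: 3 semitones over a second = augmented.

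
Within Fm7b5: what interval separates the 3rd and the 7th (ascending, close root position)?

F half-diminished seventh is spelled F–Ab–Cb–Eb.
So we need the interval from Ab up to Eb.
From Ab to Eb is 7 semitones, exactly the perfect fifth.

P5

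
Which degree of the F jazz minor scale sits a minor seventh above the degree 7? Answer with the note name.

D

The scale is F G A♭ B♭ C D E.
The degree 7 is E; a minor seventh above that is D — scale degree 6.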